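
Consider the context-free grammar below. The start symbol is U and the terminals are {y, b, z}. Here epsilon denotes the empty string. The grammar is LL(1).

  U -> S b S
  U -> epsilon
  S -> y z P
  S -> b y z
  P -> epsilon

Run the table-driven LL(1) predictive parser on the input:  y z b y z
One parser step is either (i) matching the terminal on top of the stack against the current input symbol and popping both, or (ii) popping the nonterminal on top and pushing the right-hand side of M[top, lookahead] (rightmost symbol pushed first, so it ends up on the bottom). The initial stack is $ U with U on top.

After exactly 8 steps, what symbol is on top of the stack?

z

     Stack        Input        Action
  1  $ U          y z b y z $  expand U -> S b S
  2  $ S b S      y z b y z $  expand S -> y z P
  3  $ S b P z y  y z b y z $  match y
  4  $ S b P z    z b y z $    match z
  5  $ S b P      b y z $      expand P -> epsilon
  6  $ S b        b y z $      match b
  7  $ S          y z $        expand S -> y z P
  8  $ P z y      y z $        match y
Stack after step 8: $ P z (top = z).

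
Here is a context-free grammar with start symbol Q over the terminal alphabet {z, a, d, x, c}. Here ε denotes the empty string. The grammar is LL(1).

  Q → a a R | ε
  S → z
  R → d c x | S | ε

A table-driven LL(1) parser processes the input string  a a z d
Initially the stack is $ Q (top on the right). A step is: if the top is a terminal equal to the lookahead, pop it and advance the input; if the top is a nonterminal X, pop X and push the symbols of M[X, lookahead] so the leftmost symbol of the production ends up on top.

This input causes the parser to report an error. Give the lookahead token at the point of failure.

d

step 1: stack=$ Q  input=a a z d $  — expand Q → a a R
step 2: stack=$ R a a  input=a a z d $  — match a
step 3: stack=$ R a  input=a z d $  — match a
step 4: stack=$ R  input=z d $  — expand R → S
step 5: stack=$ S  input=z d $  — expand S → z
step 6: stack=$ z  input=z d $  — match z
step 7: stack=$  input=d $  — error: stack empty but input remains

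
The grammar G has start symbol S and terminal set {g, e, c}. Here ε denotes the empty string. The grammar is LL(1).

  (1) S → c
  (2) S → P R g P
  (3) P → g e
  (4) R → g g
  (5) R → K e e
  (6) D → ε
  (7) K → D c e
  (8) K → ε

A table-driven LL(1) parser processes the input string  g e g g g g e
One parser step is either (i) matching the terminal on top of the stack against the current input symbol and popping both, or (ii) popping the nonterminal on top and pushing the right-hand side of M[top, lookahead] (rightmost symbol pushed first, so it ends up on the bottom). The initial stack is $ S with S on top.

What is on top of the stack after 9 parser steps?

     Stack        Input            Action
  1  $ S          g e g g g g e $  expand S → P R g P
  2  $ P g R P    g e g g g g e $  expand P → g e
  3  $ P g R e g  g e g g g g e $  match g
  4  $ P g R e    e g g g g e $    match e
  5  $ P g R      g g g g e $      expand R → g g
  6  $ P g g g    g g g g e $      match g
  7  $ P g g      g g g e $        match g
  8  $ P g        g g e $          match g
  9  $ P          g e $            expand P → g e
Stack after step 9: $ e g (top = g).

g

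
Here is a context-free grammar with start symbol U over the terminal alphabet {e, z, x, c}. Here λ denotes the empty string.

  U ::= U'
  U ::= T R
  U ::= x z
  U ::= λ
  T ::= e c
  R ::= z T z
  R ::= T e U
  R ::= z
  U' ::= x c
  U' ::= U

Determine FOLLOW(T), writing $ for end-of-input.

FIRST(T): from T::=e c we get {e}. So FIRST(T) = {e}.
FIRST(R): from R::=z T z we get {z}; from R::=T e U we get {e}; from R::=z we get {z}. So FIRST(R) = {e, z}.
FIRST(U): from U::=U' we get {λ, e, x}; from U::=T R we get {e}; from U::=x z we get {x}; from U::=λ we get {λ}. So FIRST(U) = {λ, e, x}.
FIRST(U'): from U'::=x c we get {x}; from U'::=U we get {λ, e, x}. So FIRST(U') = {λ, e, x}.
FOLLOW(U) includes $ since U is the start symbol.
FOLLOW(T): in U::=T R, T is followed by R with FIRST {e, z}; in R::=z T z, T is followed by z with FIRST {z}; in R::=T e U, T is followed by e U with FIRST {e}. Thus FOLLOW(T) = {e, z}.
FOLLOW(U): in R::=T e U, the suffix after U is empty, so FOLLOW(U) ⊇ FOLLOW(R) = {$}; in U'::=U, the suffix after U is empty, so FOLLOW(U) ⊇ FOLLOW(U') = {$}. Thus FOLLOW(U) = {$}.
FOLLOW(R): in U::=T R, the suffix after R is empty, so FOLLOW(R) ⊇ FOLLOW(U) = {$}. Thus FOLLOW(R) = {$}.
FOLLOW(U'): in U::=U', the suffix after U' is empty, so FOLLOW(U') ⊇ FOLLOW(U) = {$}. Thus FOLLOW(U') = {$}.

{e, z}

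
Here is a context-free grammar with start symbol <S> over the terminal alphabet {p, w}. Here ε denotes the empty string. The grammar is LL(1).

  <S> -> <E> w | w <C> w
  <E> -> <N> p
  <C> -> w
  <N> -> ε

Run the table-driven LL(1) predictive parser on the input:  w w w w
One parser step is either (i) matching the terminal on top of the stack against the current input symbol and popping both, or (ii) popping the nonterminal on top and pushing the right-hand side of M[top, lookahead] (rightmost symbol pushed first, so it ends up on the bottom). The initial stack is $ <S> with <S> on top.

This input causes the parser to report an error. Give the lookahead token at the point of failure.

w

step 1: stack=$ <S>  input=w w w w $  — expand <S> -> w <C> w
step 2: stack=$ w <C> w  input=w w w w $  — match w
step 3: stack=$ w <C>  input=w w w $  — expand <C> -> w
step 4: stack=$ w w  input=w w w $  — match w
step 5: stack=$ w  input=w w $  — match w
step 6: stack=$  input=w $  — error: stack empty but input remains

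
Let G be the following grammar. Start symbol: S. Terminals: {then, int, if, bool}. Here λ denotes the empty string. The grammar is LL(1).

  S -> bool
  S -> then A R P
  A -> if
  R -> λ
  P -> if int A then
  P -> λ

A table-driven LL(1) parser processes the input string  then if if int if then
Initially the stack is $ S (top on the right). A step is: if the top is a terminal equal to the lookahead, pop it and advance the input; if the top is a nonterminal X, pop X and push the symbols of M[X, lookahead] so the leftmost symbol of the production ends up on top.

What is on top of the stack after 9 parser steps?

     Stack            Input                     Action
  1  $ S              then if if int if then $  expand S -> then A R P
  2  $ P R A then     then if if int if then $  match then
  3  $ P R A          if if int if then $       expand A -> if
  4  $ P R if         if if int if then $       match if
  5  $ P R            if int if then $          expand R -> λ
  6  $ P              if int if then $          expand P -> if int A then
  7  $ then A int if  if int if then $          match if
  8  $ then A int     int if then $             match int
  9  $ then A         if then $                 expand A -> if
Stack after step 9: $ then if (top = if).

if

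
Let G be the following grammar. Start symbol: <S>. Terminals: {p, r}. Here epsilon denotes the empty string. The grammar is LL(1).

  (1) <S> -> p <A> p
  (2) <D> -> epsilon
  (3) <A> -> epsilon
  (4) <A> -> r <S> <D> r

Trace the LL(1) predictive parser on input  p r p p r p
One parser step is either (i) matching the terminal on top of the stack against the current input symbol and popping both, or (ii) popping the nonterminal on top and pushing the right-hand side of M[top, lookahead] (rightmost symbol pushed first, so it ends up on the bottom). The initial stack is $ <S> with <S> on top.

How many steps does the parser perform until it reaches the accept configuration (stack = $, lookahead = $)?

11

      Stack              Input          Action
   1  $ <S>              p r p p r p $  expand <S> -> p <A> p
   2  $ p <A> p          p r p p r p $  match p
   3  $ p <A>            r p p r p $    expand <A> -> r <S> <D> r
   4  $ p r <D> <S> r    r p p r p $    match r
   5  $ p r <D> <S>      p p r p $      expand <S> -> p <A> p
   6  $ p r <D> p <A> p  p p r p $      match p
   7  $ p r <D> p <A>    p r p $        expand <A> -> epsilon
   8  $ p r <D> p        p r p $        match p
   9  $ p r <D>          r p $          expand <D> -> epsilon
  10  $ p r              r p $          match r
  11  $ p                p $            match p
Accept reached after 11 steps.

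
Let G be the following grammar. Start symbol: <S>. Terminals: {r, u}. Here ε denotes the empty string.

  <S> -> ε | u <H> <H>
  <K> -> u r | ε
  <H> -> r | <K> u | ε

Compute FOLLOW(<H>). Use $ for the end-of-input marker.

FIRST(<S>): from <S>->ε we get {ε}; from <S>->u <H> <H> we get {u}. So FIRST(<S>) = {ε, u}.
FIRST(<K>): from <K>->u r we get {u}; from <K>->ε we get {ε}. So FIRST(<K>) = {ε, u}.
FIRST(<H>): from <H>->r we get {r}; from <H>-><K> u we get {u}; from <H>->ε we get {ε}. So FIRST(<H>) = {ε, r, u}.
FOLLOW(<S>) includes $ since <S> is the start symbol.
FOLLOW(<S>): <S> appears on no right-hand side. Thus FOLLOW(<S>) = {$}.
FOLLOW(<K>): in <H>-><K> u, <K> is followed by u with FIRST {u}. Thus FOLLOW(<K>) = {u}.
FOLLOW(<H>): in <S>->u <H> <H> (occurrence 1), <H> is followed by <H> with FIRST {ε, r, u}; in <S>->u <H> <H> (occurrence 1), the suffix after <H> is nullable, so FOLLOW(<H>) ⊇ FOLLOW(<S>) = {$}; in <S>->u <H> <H> (occurrence 2), the suffix after <H> is empty, so FOLLOW(<H>) ⊇ FOLLOW(<S>) = {$}. Thus FOLLOW(<H>) = {$, r, u}.

{$, r, u}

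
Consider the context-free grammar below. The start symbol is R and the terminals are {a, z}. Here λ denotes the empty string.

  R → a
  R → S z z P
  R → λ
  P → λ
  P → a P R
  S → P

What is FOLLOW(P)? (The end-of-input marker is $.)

FIRST(P): from P→λ we get {λ}; from P→a P R we get {a}. So FIRST(P) = {λ, a}.
FIRST(S): from S→P we get {λ, a}. So FIRST(S) = {λ, a}.
FIRST(R): from R→a we get {a}; from R→S z z P we get {a, z}; from R→λ we get {λ}. So FIRST(R) = {λ, a, z}.
FOLLOW(R) includes $ since R is the start symbol.
FOLLOW(S): in R→S z z P, S is followed by z z P with FIRST {z}. Thus FOLLOW(S) = {z}.
FOLLOW(R): in P→a P R, the suffix after R is empty, so FOLLOW(R) ⊇ FOLLOW(P) = {$, a, z}. Thus FOLLOW(R) = {$, a, z}.
FOLLOW(P): in R→S z z P, the suffix after P is empty, so FOLLOW(P) ⊇ FOLLOW(R) = {$, a, z}; in P→a P R, P is followed by R with FIRST {λ, a, z}; in P→a P R, the suffix after P is nullable (adds nothing new); in S→P, the suffix after P is empty, so FOLLOW(P) ⊇ FOLLOW(S) = {z}. Thus FOLLOW(P) = {$, a, z}.

{$, a, z}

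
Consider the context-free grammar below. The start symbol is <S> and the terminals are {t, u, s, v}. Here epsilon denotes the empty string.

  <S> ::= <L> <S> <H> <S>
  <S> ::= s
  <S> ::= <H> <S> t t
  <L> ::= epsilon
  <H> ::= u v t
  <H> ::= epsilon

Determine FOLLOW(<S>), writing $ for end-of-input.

FIRST(<L>) = {epsilon}
FIRST(<H>) = {epsilon, u}
FIRST(<S>) = {s, u}  (via <L> <S> <H> <S>, <H> <S> t t)
FOLLOW(<S>) includes $ since <S> is the start symbol.
FOLLOW(<S>): in <S>::=<L> <S> <H> <S> (occurrence 1), <S> is followed by <H> <S> with FIRST {s, u}; in <S>::=<L> <S> <H> <S> (occurrence 2), the suffix after <S> is empty (adds nothing new); in <S>::=<H> <S> t t, <S> is followed by t t with FIRST {t}. Thus FOLLOW(<S>) = {$, s, t, u}.
FOLLOW(<L>): in <S>::=<L> <S> <H> <S>, <L> is followed by <S> <H> <S> with FIRST {s, u}. Thus FOLLOW(<L>) = {s, u}.
FOLLOW(<H>): in <S>::=<L> <S> <H> <S>, <H> is followed by <S> with FIRST {s, u}; in <S>::=<H> <S> t t, <H> is followed by <S> t t with FIRST {s, u}. Thus FOLLOW(<H>) = {s, u}.

{$, s, t, u}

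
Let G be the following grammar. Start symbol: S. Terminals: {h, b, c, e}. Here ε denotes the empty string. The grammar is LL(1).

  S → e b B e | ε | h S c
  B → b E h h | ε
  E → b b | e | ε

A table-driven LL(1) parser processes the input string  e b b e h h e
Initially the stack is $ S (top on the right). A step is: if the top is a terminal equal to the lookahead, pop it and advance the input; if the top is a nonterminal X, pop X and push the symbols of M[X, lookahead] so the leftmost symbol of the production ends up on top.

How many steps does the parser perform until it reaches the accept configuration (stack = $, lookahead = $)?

10

step 1: stack=$ S  input=e b b e h h e $  — expand S → e b B e
step 2: stack=$ e B b e  input=e b b e h h e $  — match e
step 3: stack=$ e B b  input=b b e h h e $  — match b
step 4: stack=$ e B  input=b e h h e $  — expand B → b E h h
step 5: stack=$ e h h E b  input=b e h h e $  — match b
step 6: stack=$ e h h E  input=e h h e $  — expand E → e
step 7: stack=$ e h h e  input=e h h e $  — match e
step 8: stack=$ e h h  input=h h e $  — match h
step 9: stack=$ e h  input=h e $  — match h
step 10: stack=$ e  input=e $  — match e
Accept reached after 10 steps.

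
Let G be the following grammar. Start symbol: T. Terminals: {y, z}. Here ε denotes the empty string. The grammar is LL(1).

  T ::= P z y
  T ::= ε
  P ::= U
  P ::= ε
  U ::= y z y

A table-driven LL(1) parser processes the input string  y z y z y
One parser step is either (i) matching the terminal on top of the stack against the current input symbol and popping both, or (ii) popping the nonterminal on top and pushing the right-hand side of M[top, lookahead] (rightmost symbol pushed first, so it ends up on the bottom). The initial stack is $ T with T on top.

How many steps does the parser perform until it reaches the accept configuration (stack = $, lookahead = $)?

8

     Stack        Input        Action
  1  $ T          y z y z y $  expand T ::= P z y
  2  $ y z P      y z y z y $  expand P ::= U
  3  $ y z U      y z y z y $  expand U ::= y z y
  4  $ y z y z y  y z y z y $  match y
  5  $ y z y z    z y z y $    match z
  6  $ y z y      y z y $      match y
  7  $ y z        z y $        match z
  8  $ y          y $          match y
Accept reached after 8 steps.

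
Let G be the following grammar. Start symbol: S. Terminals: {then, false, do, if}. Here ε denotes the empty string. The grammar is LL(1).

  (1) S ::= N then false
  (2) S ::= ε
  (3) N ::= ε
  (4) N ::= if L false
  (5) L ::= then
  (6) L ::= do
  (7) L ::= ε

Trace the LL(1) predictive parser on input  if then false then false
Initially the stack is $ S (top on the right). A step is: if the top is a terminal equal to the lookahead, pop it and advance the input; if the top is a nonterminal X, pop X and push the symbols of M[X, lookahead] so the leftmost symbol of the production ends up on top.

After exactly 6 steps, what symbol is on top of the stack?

step 1: stack=$ S  input=if then false then false $  — expand S ::= N then false
step 2: stack=$ false then N  input=if then false then false $  — expand N ::= if L false
step 3: stack=$ false then false L if  input=if then false then false $  — match if
step 4: stack=$ false then false L  input=then false then false $  — expand L ::= then
step 5: stack=$ false then false then  input=then false then false $  — match then
step 6: stack=$ false then false  input=false then false $  — match false
Stack after step 6: $ false then (top = then).

then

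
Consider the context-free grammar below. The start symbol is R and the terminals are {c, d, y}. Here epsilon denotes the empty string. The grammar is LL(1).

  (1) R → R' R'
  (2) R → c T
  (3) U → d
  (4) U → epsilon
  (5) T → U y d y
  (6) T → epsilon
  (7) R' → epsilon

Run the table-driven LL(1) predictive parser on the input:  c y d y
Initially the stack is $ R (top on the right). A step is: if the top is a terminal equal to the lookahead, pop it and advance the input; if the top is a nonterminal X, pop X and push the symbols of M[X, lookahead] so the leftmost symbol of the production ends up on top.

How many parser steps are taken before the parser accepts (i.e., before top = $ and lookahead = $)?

     Stack      Input      Action
  1  $ R        c y d y $  expand R → c T
  2  $ T c      c y d y $  match c
  3  $ T        y d y $    expand T → U y d y
  4  $ y d y U  y d y $    expand U → epsilon
  5  $ y d y    y d y $    match y
  6  $ y d      d y $      match d
  7  $ y        y $        match y
Accept reached after 7 steps.

7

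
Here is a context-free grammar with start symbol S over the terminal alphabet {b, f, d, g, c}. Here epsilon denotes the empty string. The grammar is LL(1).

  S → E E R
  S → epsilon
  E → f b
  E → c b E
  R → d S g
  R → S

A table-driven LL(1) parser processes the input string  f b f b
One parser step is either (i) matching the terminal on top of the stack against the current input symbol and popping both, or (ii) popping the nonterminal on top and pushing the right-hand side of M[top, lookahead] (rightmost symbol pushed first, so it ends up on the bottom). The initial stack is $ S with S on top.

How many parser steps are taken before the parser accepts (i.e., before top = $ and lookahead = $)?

     Stack      Input      Action
  1  $ S        f b f b $  expand S → E E R
  2  $ R E E    f b f b $  expand E → f b
  3  $ R E b f  f b f b $  match f
  4  $ R E b    b f b $    match b
  5  $ R E      f b $      expand E → f b
  6  $ R b f    f b $      match f
  7  $ R b      b $        match b
  8  $ R        $          expand R → S
  9  $ S        $          expand S → epsilon
Accept reached after 9 steps.

9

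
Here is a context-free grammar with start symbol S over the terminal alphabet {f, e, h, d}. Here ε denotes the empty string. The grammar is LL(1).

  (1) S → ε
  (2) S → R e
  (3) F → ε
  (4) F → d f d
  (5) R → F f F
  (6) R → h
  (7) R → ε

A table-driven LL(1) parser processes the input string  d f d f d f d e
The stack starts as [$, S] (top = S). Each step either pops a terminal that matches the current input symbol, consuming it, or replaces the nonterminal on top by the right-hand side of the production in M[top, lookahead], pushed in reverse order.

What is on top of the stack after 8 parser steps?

d

     Stack          Input              Action
  1  $ S            d f d f d f d e $  expand S → R e
  2  $ e R          d f d f d f d e $  expand R → F f F
  3  $ e F f F      d f d f d f d e $  expand F → d f d
  4  $ e F f d f d  d f d f d f d e $  match d
  5  $ e F f d f    f d f d f d e $    match f
  6  $ e F f d      d f d f d e $      match d
  7  $ e F f        f d f d e $        match f
  8  $ e F          d f d e $          expand F → d f d
Stack after step 8: $ e d f d (top = d).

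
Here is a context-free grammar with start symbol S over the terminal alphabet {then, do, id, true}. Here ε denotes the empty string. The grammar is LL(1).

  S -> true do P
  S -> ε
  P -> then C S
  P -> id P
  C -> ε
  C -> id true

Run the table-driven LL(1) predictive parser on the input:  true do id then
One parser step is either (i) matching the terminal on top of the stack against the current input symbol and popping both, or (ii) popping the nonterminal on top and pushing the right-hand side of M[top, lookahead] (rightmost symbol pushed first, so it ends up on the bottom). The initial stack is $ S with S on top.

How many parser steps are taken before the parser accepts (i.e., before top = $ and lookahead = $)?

9

     Stack        Input              Action
  1  $ S          true do id then $  expand S -> true do P
  2  $ P do true  true do id then $  match true
  3  $ P do       do id then $       match do
  4  $ P          id then $          expand P -> id P
  5  $ P id       id then $          match id
  6  $ P          then $             expand P -> then C S
  7  $ S C then   then $             match then
  8  $ S C        $                  expand C -> ε
  9  $ S          $                  expand S -> ε
Accept reached after 9 steps.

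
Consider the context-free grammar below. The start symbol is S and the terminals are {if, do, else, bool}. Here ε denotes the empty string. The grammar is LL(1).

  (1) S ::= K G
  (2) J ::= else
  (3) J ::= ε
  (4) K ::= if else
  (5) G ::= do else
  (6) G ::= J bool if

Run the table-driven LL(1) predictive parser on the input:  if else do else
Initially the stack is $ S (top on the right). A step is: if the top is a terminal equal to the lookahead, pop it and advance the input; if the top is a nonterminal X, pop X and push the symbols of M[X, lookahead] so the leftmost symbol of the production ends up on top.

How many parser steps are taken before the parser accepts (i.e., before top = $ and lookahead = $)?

7

step 1: stack=$ S  input=if else do else $  — expand S ::= K G
step 2: stack=$ G K  input=if else do else $  — expand K ::= if else
step 3: stack=$ G else if  input=if else do else $  — match if
step 4: stack=$ G else  input=else do else $  — match else
step 5: stack=$ G  input=do else $  — expand G ::= do else
step 6: stack=$ else do  input=do else $  — match do
step 7: stack=$ else  input=else $  — match else
Accept reached after 7 steps.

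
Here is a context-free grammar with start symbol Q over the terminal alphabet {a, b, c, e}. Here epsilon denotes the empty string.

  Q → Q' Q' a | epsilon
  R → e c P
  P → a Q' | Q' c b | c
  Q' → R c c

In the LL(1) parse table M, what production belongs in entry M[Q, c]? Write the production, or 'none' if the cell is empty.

none

FIRST(R) = {e}
FIRST(Q') = {e}  (via R c c)
FIRST(Q) = {epsilon, e}  (via Q' Q' a)
FIRST(P) = {a, c, e}  (via Q' c b)
FOLLOW(Q) includes $ since Q is the start symbol.
FOLLOW(Q): Q appears on no right-hand side. Thus FOLLOW(Q) = {$}.
For Q → Q' Q' a: FIRST(Q' Q' a) = {e}, so it goes in M[Q, t] for t ∈ {e}.
For Q → epsilon: FIRST(epsilon) = {epsilon}, so it goes in M[Q, t] for t ∈ {}; since epsilon ∈ FIRST, also for every t ∈ FOLLOW(Q) = {$}.
None of these place a production in M[Q, c].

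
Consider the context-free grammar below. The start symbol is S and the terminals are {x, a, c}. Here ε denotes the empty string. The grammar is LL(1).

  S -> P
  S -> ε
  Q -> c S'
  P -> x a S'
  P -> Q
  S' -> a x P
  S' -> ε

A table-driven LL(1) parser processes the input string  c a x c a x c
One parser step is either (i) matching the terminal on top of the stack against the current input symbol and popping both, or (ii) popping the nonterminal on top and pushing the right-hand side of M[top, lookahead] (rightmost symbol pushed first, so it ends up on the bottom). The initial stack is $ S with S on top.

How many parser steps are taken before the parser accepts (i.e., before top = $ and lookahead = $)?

17

step 1: stack=$ S  input=c a x c a x c $  — expand S -> P
step 2: stack=$ P  input=c a x c a x c $  — expand P -> Q
step 3: stack=$ Q  input=c a x c a x c $  — expand Q -> c S'
step 4: stack=$ S' c  input=c a x c a x c $  — match c
step 5: stack=$ S'  input=a x c a x c $  — expand S' -> a x P
step 6: stack=$ P x a  input=a x c a x c $  — match a
step 7: stack=$ P x  input=x c a x c $  — match x
step 8: stack=$ P  input=c a x c $  — expand P -> Q
step 9: stack=$ Q  input=c a x c $  — expand Q -> c S'
step 10: stack=$ S' c  input=c a x c $  — match c
step 11: stack=$ S'  input=a x c $  — expand S' -> a x P
step 12: stack=$ P x a  input=a x c $  — match a
step 13: stack=$ P x  input=x c $  — match x
step 14: stack=$ P  input=c $  — expand P -> Q
step 15: stack=$ Q  input=c $  — expand Q -> c S'
step 16: stack=$ S' c  input=c $  — match c
step 17: stack=$ S'  input=$  — expand S' -> ε
Accept reached after 17 steps.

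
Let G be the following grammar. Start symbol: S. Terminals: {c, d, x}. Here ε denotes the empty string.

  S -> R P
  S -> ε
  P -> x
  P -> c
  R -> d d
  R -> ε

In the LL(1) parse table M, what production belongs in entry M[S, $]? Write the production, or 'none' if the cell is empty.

FIRST(P): from P->x we get {x}; from P->c we get {c}. So FIRST(P) = {c, x}.
FIRST(R): from R->d d we get {d}; from R->ε we get {ε}. So FIRST(R) = {ε, d}.
FIRST(S): from S->R P we get {c, d, x}; from S->ε we get {ε}. So FIRST(S) = {ε, c, d, x}.
FOLLOW(S) includes $ since S is the start symbol.
FOLLOW(S): S appears on no right-hand side. Thus FOLLOW(S) = {$}.
For S -> R P: FIRST(R P) = {c, d, x}, so it goes in M[S, t] for t ∈ {c, d, x}.
For S -> ε: FIRST(ε) = {ε}, so it goes in M[S, t] for t ∈ {}; since ε ∈ FIRST, also for every t ∈ FOLLOW(S) = {$}.

S -> ε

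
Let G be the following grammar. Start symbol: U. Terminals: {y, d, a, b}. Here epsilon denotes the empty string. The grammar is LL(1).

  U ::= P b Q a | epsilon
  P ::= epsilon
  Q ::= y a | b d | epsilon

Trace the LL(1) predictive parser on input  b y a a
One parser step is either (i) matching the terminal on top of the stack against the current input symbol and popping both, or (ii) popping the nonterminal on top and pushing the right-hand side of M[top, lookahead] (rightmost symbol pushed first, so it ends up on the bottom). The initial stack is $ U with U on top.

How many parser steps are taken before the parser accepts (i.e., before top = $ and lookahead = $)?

7

step 1: stack=$ U  input=b y a a $  — expand U ::= P b Q a
step 2: stack=$ a Q b P  input=b y a a $  — expand P ::= epsilon
step 3: stack=$ a Q b  input=b y a a $  — match b
step 4: stack=$ a Q  input=y a a $  — expand Q ::= y a
step 5: stack=$ a a y  input=y a a $  — match y
step 6: stack=$ a a  input=a a $  — match a
step 7: stack=$ a  input=a $  — match a
Accept reached after 7 steps.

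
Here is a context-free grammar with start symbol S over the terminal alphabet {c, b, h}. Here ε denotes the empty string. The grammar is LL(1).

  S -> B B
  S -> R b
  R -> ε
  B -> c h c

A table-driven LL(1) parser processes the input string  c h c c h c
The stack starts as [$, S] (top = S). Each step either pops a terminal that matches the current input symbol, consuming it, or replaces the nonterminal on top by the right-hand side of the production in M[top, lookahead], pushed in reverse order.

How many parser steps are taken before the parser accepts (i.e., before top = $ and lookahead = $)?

9

     Stack      Input          Action
  1  $ S        c h c c h c $  expand S -> B B
  2  $ B B      c h c c h c $  expand B -> c h c
  3  $ B c h c  c h c c h c $  match c
  4  $ B c h    h c c h c $    match h
  5  $ B c      c c h c $      match c
  6  $ B        c h c $        expand B -> c h c
  7  $ c h c    c h c $        match c
  8  $ c h      h c $          match h
  9  $ c        c $            match c
Accept reached after 9 steps.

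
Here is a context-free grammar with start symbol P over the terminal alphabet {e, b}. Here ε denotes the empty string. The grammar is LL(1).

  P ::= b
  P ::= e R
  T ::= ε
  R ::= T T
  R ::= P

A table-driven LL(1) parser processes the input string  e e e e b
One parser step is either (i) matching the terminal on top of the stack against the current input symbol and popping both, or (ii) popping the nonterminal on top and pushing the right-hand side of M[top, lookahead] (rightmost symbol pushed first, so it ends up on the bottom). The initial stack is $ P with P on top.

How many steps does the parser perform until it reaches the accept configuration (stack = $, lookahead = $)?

step 1: stack=$ P  input=e e e e b $  — expand P ::= e R
step 2: stack=$ R e  input=e e e e b $  — match e
step 3: stack=$ R  input=e e e b $  — expand R ::= P
step 4: stack=$ P  input=e e e b $  — expand P ::= e R
step 5: stack=$ R e  input=e e e b $  — match e
step 6: stack=$ R  input=e e b $  — expand R ::= P
step 7: stack=$ P  input=e e b $  — expand P ::= e R
step 8: stack=$ R e  input=e e b $  — match e
step 9: stack=$ R  input=e b $  — expand R ::= P
step 10: stack=$ P  input=e b $  — expand P ::= e R
step 11: stack=$ R e  input=e b $  — match e
step 12: stack=$ R  input=b $  — expand R ::= P
step 13: stack=$ P  input=b $  — expand P ::= b
step 14: stack=$ b  input=b $  — match b
Accept reached after 14 steps.

14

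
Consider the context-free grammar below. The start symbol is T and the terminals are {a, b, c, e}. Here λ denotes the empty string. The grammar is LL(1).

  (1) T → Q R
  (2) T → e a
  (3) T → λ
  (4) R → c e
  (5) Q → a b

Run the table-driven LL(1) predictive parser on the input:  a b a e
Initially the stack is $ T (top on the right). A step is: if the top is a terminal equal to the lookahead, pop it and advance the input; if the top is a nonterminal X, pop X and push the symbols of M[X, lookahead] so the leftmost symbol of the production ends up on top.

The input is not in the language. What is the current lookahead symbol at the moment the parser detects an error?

step 1: stack=$ T  input=a b a e $  — expand T → Q R
step 2: stack=$ R Q  input=a b a e $  — expand Q → a b
step 3: stack=$ R b a  input=a b a e $  — match a
step 4: stack=$ R b  input=b a e $  — match b
step 5: stack=$ R  input=a e $  — error: M[R, a] is empty

a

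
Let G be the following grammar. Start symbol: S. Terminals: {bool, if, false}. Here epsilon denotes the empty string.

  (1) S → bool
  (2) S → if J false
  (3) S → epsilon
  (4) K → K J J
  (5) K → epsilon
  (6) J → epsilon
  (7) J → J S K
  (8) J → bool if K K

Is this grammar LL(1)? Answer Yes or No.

No

FIRST(S) = {epsilon, bool, if}
FIRST(K) = {epsilon, bool, if}
FIRST(J) = {epsilon, bool, if}
FOLLOW(S) = {$, bool, false, if}
FOLLOW(K) = {bool, false, if}
FOLLOW(J) = {bool, false, if}
Cell M[J, bool] receives both J → epsilon and J → J S K and J → bool if K K — the grammar is not LL(1).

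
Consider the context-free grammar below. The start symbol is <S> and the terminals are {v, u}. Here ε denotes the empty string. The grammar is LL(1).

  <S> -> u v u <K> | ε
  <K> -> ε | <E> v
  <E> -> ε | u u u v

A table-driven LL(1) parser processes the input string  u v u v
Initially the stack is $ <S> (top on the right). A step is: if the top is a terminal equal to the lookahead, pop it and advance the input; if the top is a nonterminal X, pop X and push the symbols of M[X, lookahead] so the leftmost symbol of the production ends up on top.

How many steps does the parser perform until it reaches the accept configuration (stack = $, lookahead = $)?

7

     Stack        Input      Action
  1  $ <S>        u v u v $  expand <S> -> u v u <K>
  2  $ <K> u v u  u v u v $  match u
  3  $ <K> u v    v u v $    match v
  4  $ <K> u      u v $      match u
  5  $ <K>        v $        expand <K> -> <E> v
  6  $ v <E>      v $        expand <E> -> ε
  7  $ v          v $        match v
Accept reached after 7 steps.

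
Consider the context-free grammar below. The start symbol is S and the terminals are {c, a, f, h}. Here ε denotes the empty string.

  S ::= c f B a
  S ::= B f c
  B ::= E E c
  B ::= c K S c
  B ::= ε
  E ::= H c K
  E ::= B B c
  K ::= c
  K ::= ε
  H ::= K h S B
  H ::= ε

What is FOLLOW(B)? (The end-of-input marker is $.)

FIRST(K) = {ε, c}
FIRST(H) = {ε, c, h}  (via K h S B)
FIRST(S) = {c, f, h}  (via B f c)
FIRST(B) = {ε, c, h}  (via E E c)
FIRST(E) = {c, h}  (via H c K, B B c)
FOLLOW(S) includes $ since S is the start symbol.
FOLLOW(E): in B::=E E c (occurrence 1), E is followed by E c with FIRST {c, h}; in B::=E E c (occurrence 2), E is followed by c with FIRST {c}. Thus FOLLOW(E) = {c, h}.
FOLLOW(K): in B::=c K S c, K is followed by S c with FIRST {c, f, h}; in E::=H c K, the suffix after K is empty, so FOLLOW(K) ⊇ FOLLOW(E) = {c, h}; in H::=K h S B, K is followed by h S B with FIRST {h}. Thus FOLLOW(K) = {c, f, h}.
FOLLOW(H): in E::=H c K, H is followed by c K with FIRST {c}. Thus FOLLOW(H) = {c}.
FOLLOW(S): in B::=c K S c, S is followed by c with FIRST {c}; in H::=K h S B, S is followed by B with FIRST {ε, c, h}; in H::=K h S B, the suffix after S is nullable, so FOLLOW(S) ⊇ FOLLOW(H) = {c}. Thus FOLLOW(S) = {$, c, h}.
FOLLOW(B): in S::=c f B a, B is followed by a with FIRST {a}; in S::=B f c, B is followed by f c with FIRST {f}; in E::=B B c (occurrence 1), B is followed by B c with FIRST {c, h}; in E::=B B c (occurrence 2), B is followed by c with FIRST {c}; in H::=K h S B, the suffix after B is empty, so FOLLOW(B) ⊇ FOLLOW(H) = {c}. Thus FOLLOW(B) = {a, c, f, h}.

{a, c, f, h}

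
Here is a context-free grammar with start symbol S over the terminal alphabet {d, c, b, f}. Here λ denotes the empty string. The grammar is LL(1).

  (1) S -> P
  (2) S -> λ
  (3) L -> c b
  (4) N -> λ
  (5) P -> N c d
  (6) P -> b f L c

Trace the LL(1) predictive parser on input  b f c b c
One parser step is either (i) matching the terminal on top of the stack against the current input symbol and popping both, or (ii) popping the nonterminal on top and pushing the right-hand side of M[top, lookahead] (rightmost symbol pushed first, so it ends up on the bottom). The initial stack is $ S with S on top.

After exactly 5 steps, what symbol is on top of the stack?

c

step 1: stack=$ S  input=b f c b c $  — expand S -> P
step 2: stack=$ P  input=b f c b c $  — expand P -> b f L c
step 3: stack=$ c L f b  input=b f c b c $  — match b
step 4: stack=$ c L f  input=f c b c $  — match f
step 5: stack=$ c L  input=c b c $  — expand L -> c b
Stack after step 5: $ c b c (top = c).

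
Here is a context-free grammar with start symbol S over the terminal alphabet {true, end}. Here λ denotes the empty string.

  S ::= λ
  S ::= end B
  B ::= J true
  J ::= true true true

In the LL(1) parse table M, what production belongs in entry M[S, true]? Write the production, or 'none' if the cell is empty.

FIRST(S) = {λ, end}
FIRST(J) = {true}
FIRST(B) = {true}  (via J true)
FOLLOW(S) includes $ since S is the start symbol.
FOLLOW(S): S appears on no right-hand side. Thus FOLLOW(S) = {$}.
For S ::= λ: FIRST(λ) = {λ}, so it goes in M[S, t] for t ∈ {}; since λ ∈ FIRST, also for every t ∈ FOLLOW(S) = {$}.
For S ::= end B: FIRST(end B) = {end}, so it goes in M[S, t] for t ∈ {end}.
None of these place a production in M[S, true].

none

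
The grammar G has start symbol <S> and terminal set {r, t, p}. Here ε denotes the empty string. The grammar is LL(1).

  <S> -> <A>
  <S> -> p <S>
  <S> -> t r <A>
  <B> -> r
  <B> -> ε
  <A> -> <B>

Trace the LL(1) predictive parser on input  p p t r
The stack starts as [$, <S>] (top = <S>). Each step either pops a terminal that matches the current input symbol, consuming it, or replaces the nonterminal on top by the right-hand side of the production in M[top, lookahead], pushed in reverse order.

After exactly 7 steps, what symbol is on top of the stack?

     Stack      Input      Action
  1  $ <S>      p p t r $  expand <S> -> p <S>
  2  $ <S> p    p p t r $  match p
  3  $ <S>      p t r $    expand <S> -> p <S>
  4  $ <S> p    p t r $    match p
  5  $ <S>      t r $      expand <S> -> t r <A>
  6  $ <A> r t  t r $      match t
  7  $ <A> r    r $        match r
Stack after step 7: $ <A> (top = <A>).

<A>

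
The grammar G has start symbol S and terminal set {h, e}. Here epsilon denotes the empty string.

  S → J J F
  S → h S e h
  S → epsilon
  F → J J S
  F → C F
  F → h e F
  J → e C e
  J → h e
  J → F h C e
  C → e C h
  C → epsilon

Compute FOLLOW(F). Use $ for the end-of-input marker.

FIRST(C) = {epsilon, e}
FIRST(S) = {epsilon, e, h}  (via J J F)
FIRST(F) = {e, h}  (via J J S, C F)
FIRST(J) = {e, h}  (via F h C e)
FOLLOW(S) includes $ since S is the start symbol.
FOLLOW(C): in F→C F, C is followed by F with FIRST {e, h}; in J→e C e, C is followed by e with FIRST {e}; in J→F h C e, C is followed by e with FIRST {e}; in C→e C h, C is followed by h with FIRST {h}. Thus FOLLOW(C) = {e, h}.
FOLLOW(S): in S→h S e h, S is followed by e h with FIRST {e}; in F→J J S, the suffix after S is empty, so FOLLOW(S) ⊇ FOLLOW(F) = {$, e, h}. Thus FOLLOW(S) = {$, e, h}.
FOLLOW(F): in S→J J F, the suffix after F is empty, so FOLLOW(F) ⊇ FOLLOW(S) = {$, e, h}; in F→C F, the suffix after F is empty (adds nothing new); in F→h e F, the suffix after F is empty (adds nothing new); in J→F h C e, F is followed by h C e with FIRST {h}. Thus FOLLOW(F) = {$, e, h}.
FOLLOW(J): in S→J J F (occurrence 1), J is followed by J F with FIRST {e, h}; in S→J J F (occurrence 2), J is followed by F with FIRST {e, h}; in F→J J S (occurrence 1), J is followed by J S with FIRST {e, h}; in F→J J S (occurrence 2), J is followed by S with FIRST {epsilon, e, h}; in F→J J S (occurrence 2), the suffix after J is nullable, so FOLLOW(J) ⊇ FOLLOW(F) = {$, e, h}. Thus FOLLOW(J) = {$, e, h}.

{$, e, h}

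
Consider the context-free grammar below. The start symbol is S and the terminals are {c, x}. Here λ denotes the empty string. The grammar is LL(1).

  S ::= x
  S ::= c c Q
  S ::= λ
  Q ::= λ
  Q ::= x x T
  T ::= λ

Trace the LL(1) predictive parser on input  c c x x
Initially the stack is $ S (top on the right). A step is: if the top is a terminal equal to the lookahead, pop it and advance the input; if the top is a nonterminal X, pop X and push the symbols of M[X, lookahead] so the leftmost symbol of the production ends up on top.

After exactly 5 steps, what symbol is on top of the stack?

step 1: stack=$ S  input=c c x x $  — expand S ::= c c Q
step 2: stack=$ Q c c  input=c c x x $  — match c
step 3: stack=$ Q c  input=c x x $  — match c
step 4: stack=$ Q  input=x x $  — expand Q ::= x x T
step 5: stack=$ T x x  input=x x $  — match x
Stack after step 5: $ T x (top = x).

x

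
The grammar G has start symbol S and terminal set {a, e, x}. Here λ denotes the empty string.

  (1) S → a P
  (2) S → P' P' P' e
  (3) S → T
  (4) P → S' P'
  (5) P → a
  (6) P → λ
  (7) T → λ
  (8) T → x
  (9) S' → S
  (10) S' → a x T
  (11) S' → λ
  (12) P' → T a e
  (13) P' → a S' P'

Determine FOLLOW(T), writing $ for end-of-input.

FIRST(T): from T→λ we get {λ}; from T→x we get {x}. So FIRST(T) = {λ, x}.
FIRST(P'): from P'→T a e we get {a, x}; from P'→a S' P' we get {a}. So FIRST(P') = {a, x}.
FIRST(S): from S→a P we get {a}; from S→P' P' P' e we get {a, x}; from S→T we get {λ, x}. So FIRST(S) = {λ, a, x}.
FIRST(S'): from S'→S we get {λ, a, x}; from S'→a x T we get {a}; from S'→λ we get {λ}. So FIRST(S') = {λ, a, x}.
FIRST(P): from P→S' P' we get {a, x}; from P→a we get {a}; from P→λ we get {λ}. So FIRST(P) = {λ, a, x}.
FOLLOW(S) includes $ since S is the start symbol.
FOLLOW(S'): in P→S' P', S' is followed by P' with FIRST {a, x}; in P'→a S' P', S' is followed by P' with FIRST {a, x}. Thus FOLLOW(S') = {a, x}.
FOLLOW(S): in S'→S, the suffix after S is empty, so FOLLOW(S) ⊇ FOLLOW(S') = {a, x}. Thus FOLLOW(S) = {$, a, x}.
FOLLOW(P): in S→a P, the suffix after P is empty, so FOLLOW(P) ⊇ FOLLOW(S) = {$, a, x}. Thus FOLLOW(P) = {$, a, x}.
FOLLOW(T): in S→T, the suffix after T is empty, so FOLLOW(T) ⊇ FOLLOW(S) = {$, a, x}; in S'→a x T, the suffix after T is empty, so FOLLOW(T) ⊇ FOLLOW(S') = {a, x}; in P'→T a e, T is followed by a e with FIRST {a}. Thus FOLLOW(T) = {$, a, x}.
FOLLOW(P'): in S→P' P' P' e (occurrence 1), P' is followed by P' P' e with FIRST {a, x}; in S→P' P' P' e (occurrence 2), P' is followed by P' e with FIRST {a, x}; in S→P' P' P' e (occurrence 3), P' is followed by e with FIRST {e}; in P→S' P', the suffix after P' is empty, so FOLLOW(P') ⊇ FOLLOW(P) = {$, a, x}; in P'→a S' P', the suffix after P' is empty (adds nothing new). Thus FOLLOW(P') = {$, a, e, x}.

{$, a, x}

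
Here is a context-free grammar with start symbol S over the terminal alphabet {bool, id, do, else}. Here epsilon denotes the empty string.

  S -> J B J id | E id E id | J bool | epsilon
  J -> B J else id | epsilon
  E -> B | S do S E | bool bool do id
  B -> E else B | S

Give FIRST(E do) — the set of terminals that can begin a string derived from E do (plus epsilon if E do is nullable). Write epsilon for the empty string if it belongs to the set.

{bool, do, else, id}

FIRST(S) = {epsilon, bool, do, else, id}  (via J B J id, E id E id, J bool)
FIRST(J) = {epsilon, bool, do, else, id}  (via B J else id)
FIRST(E) = {epsilon, bool, do, else, id}  (via B, S do S E)
FIRST(B) = {epsilon, bool, do, else, id}  (via E else B, S)
FIRST(E do): take FIRST of each symbol in turn, carrying on past any symbol whose FIRST contains epsilon; result {bool, do, else, id}.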